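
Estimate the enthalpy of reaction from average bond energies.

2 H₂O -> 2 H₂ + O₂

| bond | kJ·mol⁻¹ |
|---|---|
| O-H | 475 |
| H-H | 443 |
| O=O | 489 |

Bonds broken (reactants):
  O-H: 4 × 475 = 1900
  Σ(broken) = 1900 kJ
Bonds formed (products):
  H-H: 2 × 443 = 886
  O=O: 1 × 489 = 489
  Σ(formed) = 1375 kJ
ΔH = Σ(broken) − Σ(formed) = 1900 − 1375 = +525 kJ

ΔH ≈ +525 kJ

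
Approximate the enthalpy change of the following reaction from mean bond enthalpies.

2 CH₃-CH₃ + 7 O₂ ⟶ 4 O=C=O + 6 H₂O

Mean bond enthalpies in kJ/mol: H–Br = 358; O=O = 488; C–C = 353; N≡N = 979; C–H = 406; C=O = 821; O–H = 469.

ΔH ≈ −3202 kJ

Bonds broken (reactants):
  C–C: 2 × 353 = 706
  C–H: 12 × 406 = 4872
  O=O: 7 × 488 = 3416
  Σ(broken) = 8994 kJ
Bonds formed (products):
  C=O: 8 × 821 = 6568
  O–H: 12 × 469 = 5628
  Σ(formed) = 12196 kJ
ΔH = Σ(broken) − Σ(formed) = 8994 − 12196 = −3202 kJ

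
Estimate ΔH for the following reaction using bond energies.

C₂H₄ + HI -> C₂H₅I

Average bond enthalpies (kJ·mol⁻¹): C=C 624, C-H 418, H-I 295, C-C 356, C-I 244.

Bonds broken (reactants):
  C-H: 4 × 418 = 1672
  C=C: 1 × 624 = 624
  H-I: 1 × 295 = 295
  Σ(broken) = 2591 kJ
Bonds formed (products):
  C-C: 1 × 356 = 356
  C-H: 5 × 418 = 2090
  C-I: 1 × 244 = 244
  Σ(formed) = 2690 kJ
ΔH = Σ(broken) − Σ(formed) = 2591 − 2690 = −99 kJ

ΔH ≈ −99 kJ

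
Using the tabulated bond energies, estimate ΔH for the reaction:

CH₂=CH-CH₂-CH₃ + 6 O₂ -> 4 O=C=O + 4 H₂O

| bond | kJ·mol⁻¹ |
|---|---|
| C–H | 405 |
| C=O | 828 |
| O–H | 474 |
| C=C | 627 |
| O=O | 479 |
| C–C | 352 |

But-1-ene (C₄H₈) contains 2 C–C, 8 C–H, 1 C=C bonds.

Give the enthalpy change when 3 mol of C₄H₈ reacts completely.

ΔH = −8913 kJ

Bonds broken (reactants):
  C–C: 2 × 352 = 704
  C–H: 8 × 405 = 3240
  C=C: 1 × 627 = 627
  O=O: 6 × 479 = 2874
  Σ(broken) = 7445 kJ
Bonds formed (products):
  C=O: 8 × 828 = 6624
  O–H: 8 × 474 = 3792
  Σ(formed) = 10416 kJ
ΔH = Σ(broken) − Σ(formed) = 7445 − 10416 = −2971 kJ
For 3× the reaction as written: 3 × (−2971) = −8913 kJ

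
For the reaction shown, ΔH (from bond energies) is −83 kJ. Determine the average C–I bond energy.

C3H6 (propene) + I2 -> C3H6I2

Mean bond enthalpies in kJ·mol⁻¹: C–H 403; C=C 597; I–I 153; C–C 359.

D(C–I) ≈ 237 kJ/mol

Let D be the C–I bond energy.
Σ(broken) = 1×359 + 6×403 + 1×597 + 1×153 = 3527
Σ(formed) = 2×359 + 6×403 + 2×D = 3136 + 2D
ΔH = Σ(broken) − Σ(formed) = (3527) − (3136 + 2D) = +391 − 2D
Setting this equal to −83 kJ gives 2D = 474, so D = 237 kJ/mol.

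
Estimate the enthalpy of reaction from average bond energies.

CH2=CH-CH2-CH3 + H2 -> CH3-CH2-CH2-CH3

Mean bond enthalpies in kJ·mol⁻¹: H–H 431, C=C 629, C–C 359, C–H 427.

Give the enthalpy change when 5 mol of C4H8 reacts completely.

ΔH = −765 kJ

Bonds broken (reactants):
  C–C: 2 × 359 = 718
  C–H: 8 × 427 = 3416
  C=C: 1 × 629 = 629
  H–H: 1 × 431 = 431
  Σ(broken) = 5194 kJ
Bonds formed (products):
  C–C: 3 × 359 = 1077
  C–H: 10 × 427 = 4270
  Σ(formed) = 5347 kJ
ΔH = Σ(broken) − Σ(formed) = 5194 − 5347 = −153 kJ
For 5× the reaction as written: 5 × (−153) = −765 kJ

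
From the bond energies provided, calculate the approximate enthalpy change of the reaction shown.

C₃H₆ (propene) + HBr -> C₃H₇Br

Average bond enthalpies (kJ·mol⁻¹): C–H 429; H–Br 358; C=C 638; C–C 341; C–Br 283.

ΔH ≈ −57 kJ

Bonds broken (reactants):
  C–C: 1 × 341 = 341
  C–H: 6 × 429 = 2574
  C=C: 1 × 638 = 638
  H–Br: 1 × 358 = 358
  Σ(broken) = 3911 kJ
Bonds formed (products):
  C–Br: 1 × 283 = 283
  C–C: 2 × 341 = 682
  C–H: 7 × 429 = 3003
  Σ(formed) = 3968 kJ
ΔH = Σ(broken) − Σ(formed) = 3911 − 3968 = −57 kJ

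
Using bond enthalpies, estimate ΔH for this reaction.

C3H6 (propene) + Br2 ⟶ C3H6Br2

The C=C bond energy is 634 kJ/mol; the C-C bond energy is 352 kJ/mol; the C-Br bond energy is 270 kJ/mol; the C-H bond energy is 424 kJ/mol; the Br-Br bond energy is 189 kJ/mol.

Bonds broken (reactants):
  Br-Br: 1 × 189 = 189
  C-C: 1 × 352 = 352
  C-H: 6 × 424 = 2544
  C=C: 1 × 634 = 634
  Σ(broken) = 3719 kJ
Bonds formed (products):
  C-Br: 2 × 270 = 540
  C-C: 2 × 352 = 704
  C-H: 6 × 424 = 2544
  Σ(formed) = 3788 kJ
ΔH = Σ(broken) − Σ(formed) = 3719 − 3788 = −69 kJ

ΔH ≈ −69 kJ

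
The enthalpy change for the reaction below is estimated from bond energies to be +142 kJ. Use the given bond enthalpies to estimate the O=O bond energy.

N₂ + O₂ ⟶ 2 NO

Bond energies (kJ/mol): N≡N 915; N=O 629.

D(O=O) ≈ 485 kJ/mol

Let D be the O=O bond energy.
Σ(broken) = 1×915 + 1×D = 915 + D
Σ(formed) = 2×629 = 1258
ΔH = Σ(broken) − Σ(formed) = (915 + D) − (1258) = −343 + D
Setting this equal to +142 kJ gives D = 485 kJ/mol.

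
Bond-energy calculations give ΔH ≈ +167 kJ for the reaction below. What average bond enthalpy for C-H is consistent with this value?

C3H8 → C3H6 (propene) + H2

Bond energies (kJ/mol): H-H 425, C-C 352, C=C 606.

Let D be the C-H bond energy.
Σ(broken) = 2×352 + 8×D = 704 + 8D
Σ(formed) = 1×352 + 6×D + 1×606 + 1×425 = 1383 + 6D
ΔH = Σ(broken) − Σ(formed) = (704 + 8D) − (1383 + 6D) = −679 + 2D
Setting this equal to +167 kJ gives 2D = 846, so D = 423 kJ/mol.

D(C-H) ≈ 423 kJ/mol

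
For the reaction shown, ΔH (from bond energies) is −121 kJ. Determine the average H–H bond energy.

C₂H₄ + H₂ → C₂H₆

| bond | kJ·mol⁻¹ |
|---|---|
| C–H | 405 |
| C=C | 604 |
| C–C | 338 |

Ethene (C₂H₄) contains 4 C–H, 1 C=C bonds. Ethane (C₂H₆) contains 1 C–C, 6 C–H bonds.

Let D be the H–H bond energy.
Σ(broken) = 4×405 + 1×604 + 1×D = 2224 + D
Σ(formed) = 1×338 + 6×405 = 2768
ΔH = Σ(broken) − Σ(formed) = (2224 + D) − (2768) = −544 + D
Setting this equal to −121 kJ gives D = 423 kJ/mol.

D(H–H) ≈ 423 kJ/mol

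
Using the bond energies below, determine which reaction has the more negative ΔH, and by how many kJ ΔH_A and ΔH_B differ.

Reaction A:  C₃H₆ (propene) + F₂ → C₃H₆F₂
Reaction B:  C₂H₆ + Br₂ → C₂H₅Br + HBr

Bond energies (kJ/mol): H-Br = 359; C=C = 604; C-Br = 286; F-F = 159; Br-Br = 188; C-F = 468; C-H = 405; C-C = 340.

Reaction A:
  Bonds broken (reactants):
    C-C: 1 × 340 = 340
    C-H: 6 × 405 = 2430
    C=C: 1 × 604 = 604
    F-F: 1 × 159 = 159
    Σ(broken) = 3533 kJ
  Bonds formed (products):
    C-C: 2 × 340 = 680
    C-F: 2 × 468 = 936
    C-H: 6 × 405 = 2430
    Σ(formed) = 4046 kJ
  ΔH_A = 3533 − 4046 = −513 kJ
Reaction B:
  Bonds broken (reactants):
    Br-Br: 1 × 188 = 188
    C-C: 1 × 340 = 340
    C-H: 6 × 405 = 2430
    Σ(broken) = 2958 kJ
  Bonds formed (products):
    C-Br: 1 × 286 = 286
    C-C: 1 × 340 = 340
    C-H: 5 × 405 = 2025
    H-Br: 1 × 359 = 359
    Σ(formed) = 3010 kJ
  ΔH_B = 2958 − 3010 = −52 kJ
ΔH_A − ΔH_B = −461 kJ, so reaction A has the more negative ΔH; |ΔH_A − ΔH_B| = 461 kJ.

Reaction A, by 461 kJ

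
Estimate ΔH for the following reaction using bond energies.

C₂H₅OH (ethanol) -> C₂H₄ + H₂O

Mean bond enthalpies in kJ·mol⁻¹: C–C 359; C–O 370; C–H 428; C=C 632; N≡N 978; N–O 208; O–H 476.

Bonds broken (reactants):
  C–C: 1 × 359 = 359
  C–H: 5 × 428 = 2140
  C–O: 1 × 370 = 370
  O–H: 1 × 476 = 476
  Σ(broken) = 3345 kJ
Bonds formed (products):
  C–H: 4 × 428 = 1712
  C=C: 1 × 632 = 632
  O–H: 2 × 476 = 952
  Σ(formed) = 3296 kJ
ΔH = Σ(broken) − Σ(formed) = 3345 − 3296 = +49 kJ

ΔH ≈ +49 kJ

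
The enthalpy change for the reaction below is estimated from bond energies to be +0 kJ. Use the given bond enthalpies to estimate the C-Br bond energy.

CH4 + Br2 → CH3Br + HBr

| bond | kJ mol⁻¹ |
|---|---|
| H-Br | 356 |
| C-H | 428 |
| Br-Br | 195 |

Let D be the C-Br bond energy.
Σ(broken) = 1×195 + 4×428 = 1907
Σ(formed) = 1×D + 3×428 + 1×356 = 1640 + D
ΔH = Σ(broken) − Σ(formed) = (1907) − (1640 + D) = +267 − D
Setting this equal to +0 kJ gives D = 267 kJ/mol.

D(C-Br) ≈ 267 kJ/mol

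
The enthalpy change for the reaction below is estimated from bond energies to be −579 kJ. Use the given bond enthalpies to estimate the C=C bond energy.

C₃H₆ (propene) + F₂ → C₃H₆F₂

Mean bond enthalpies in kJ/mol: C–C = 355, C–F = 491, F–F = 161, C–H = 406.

D(C=C) ≈ 597 kJ/mol

Let D be the C=C bond energy.
Σ(broken) = 1×355 + 6×406 + 1×D + 1×161 = 2952 + D
Σ(formed) = 2×355 + 2×491 + 6×406 = 4128
ΔH = Σ(broken) − Σ(formed) = (2952 + D) − (4128) = −1176 + D
Setting this equal to −579 kJ gives D = 597 kJ/mol.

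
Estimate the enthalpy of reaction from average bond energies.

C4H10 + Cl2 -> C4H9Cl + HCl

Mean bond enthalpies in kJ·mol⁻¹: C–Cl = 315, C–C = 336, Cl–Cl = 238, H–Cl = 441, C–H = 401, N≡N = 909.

ΔH ≈ −117 kJ

Bonds broken (reactants):
  C–C: 3 × 336 = 1008
  C–H: 10 × 401 = 4010
  Cl–Cl: 1 × 238 = 238
  Σ(broken) = 5256 kJ
Bonds formed (products):
  C–C: 3 × 336 = 1008
  C–Cl: 1 × 315 = 315
  C–H: 9 × 401 = 3609
  H–Cl: 1 × 441 = 441
  Σ(formed) = 5373 kJ
ΔH = Σ(broken) − Σ(formed) = 5256 − 5373 = −117 kJ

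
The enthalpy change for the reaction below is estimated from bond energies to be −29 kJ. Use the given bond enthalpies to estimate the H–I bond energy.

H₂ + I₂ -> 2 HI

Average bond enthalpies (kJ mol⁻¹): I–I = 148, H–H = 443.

D(H–I) ≈ 310 kJ/mol

Let D be the H–I bond energy.
Σ(broken) = 1×443 + 1×148 = 591
Σ(formed) = 2×D = 2D
ΔH = Σ(broken) − Σ(formed) = (591) − (2D) = +591 − 2D
Setting this equal to −29 kJ gives 2D = 620, so D = 310 kJ/mol.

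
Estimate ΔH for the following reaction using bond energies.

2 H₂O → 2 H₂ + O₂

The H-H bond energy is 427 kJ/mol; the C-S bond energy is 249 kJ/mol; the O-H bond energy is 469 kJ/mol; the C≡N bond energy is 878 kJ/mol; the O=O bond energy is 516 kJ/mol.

ΔH ≈ +506 kJ

Bonds broken (reactants):
  O-H: 4 × 469 = 1876
  Σ(broken) = 1876 kJ
Bonds formed (products):
  H-H: 2 × 427 = 854
  O=O: 1 × 516 = 516
  Σ(formed) = 1370 kJ
ΔH = Σ(broken) − Σ(formed) = 1876 − 1370 = +506 kJ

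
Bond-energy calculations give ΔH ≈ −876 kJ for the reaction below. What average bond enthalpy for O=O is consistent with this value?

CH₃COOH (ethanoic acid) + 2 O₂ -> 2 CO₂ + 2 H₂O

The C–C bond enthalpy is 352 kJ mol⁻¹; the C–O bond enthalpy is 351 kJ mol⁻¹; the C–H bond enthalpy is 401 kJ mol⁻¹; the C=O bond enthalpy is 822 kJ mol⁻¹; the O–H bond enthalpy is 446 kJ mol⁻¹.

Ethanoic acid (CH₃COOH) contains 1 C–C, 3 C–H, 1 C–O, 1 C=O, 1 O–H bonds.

D(O=O) ≈ 511 kJ/mol

Let D be the O=O bond energy.
Σ(broken) = 1×352 + 3×401 + 1×351 + 1×822 + 1×446 + 2×D = 3174 + 2D
Σ(formed) = 4×822 + 4×446 = 5072
ΔH = Σ(broken) − Σ(formed) = (3174 + 2D) − (5072) = −1898 + 2D
Setting this equal to −876 kJ gives 2D = 1022, so D = 511 kJ/mol.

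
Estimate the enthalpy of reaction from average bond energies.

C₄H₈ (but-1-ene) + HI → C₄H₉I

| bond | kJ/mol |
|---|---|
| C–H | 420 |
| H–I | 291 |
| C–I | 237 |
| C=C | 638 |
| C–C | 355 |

ΔH ≈ −83 kJ

Bonds broken (reactants):
  C–C: 2 × 355 = 710
  C–H: 8 × 420 = 3360
  C=C: 1 × 638 = 638
  H–I: 1 × 291 = 291
  Σ(broken) = 4999 kJ
Bonds formed (products):
  C–C: 3 × 355 = 1065
  C–H: 9 × 420 = 3780
  C–I: 1 × 237 = 237
  Σ(formed) = 5082 kJ
ΔH = Σ(broken) − Σ(formed) = 4999 − 5082 = −83 kJ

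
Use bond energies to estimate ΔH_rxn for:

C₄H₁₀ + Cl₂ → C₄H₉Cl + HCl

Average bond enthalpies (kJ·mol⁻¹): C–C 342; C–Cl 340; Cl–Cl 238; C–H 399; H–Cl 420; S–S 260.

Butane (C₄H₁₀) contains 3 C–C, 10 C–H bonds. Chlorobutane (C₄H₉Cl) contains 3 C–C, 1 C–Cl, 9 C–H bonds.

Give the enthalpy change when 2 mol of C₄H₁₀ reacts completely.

Bonds broken (reactants):
  C–C: 3 × 342 = 1026
  C–H: 10 × 399 = 3990
  Cl–Cl: 1 × 238 = 238
  Σ(broken) = 5254 kJ
Bonds formed (products):
  C–C: 3 × 342 = 1026
  C–Cl: 1 × 340 = 340
  C–H: 9 × 399 = 3591
  H–Cl: 1 × 420 = 420
  Σ(formed) = 5377 kJ
ΔH = Σ(broken) − Σ(formed) = 5254 − 5377 = −123 kJ
For 2× the reaction as written: 2 × (−123) = −246 kJ

ΔH = −246 kJ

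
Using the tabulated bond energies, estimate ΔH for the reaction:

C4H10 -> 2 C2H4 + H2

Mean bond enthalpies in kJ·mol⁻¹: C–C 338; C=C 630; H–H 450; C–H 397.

Bonds broken (reactants):
  C–C: 3 × 338 = 1014
  C–H: 10 × 397 = 3970
  Σ(broken) = 4984 kJ
Bonds formed (products):
  C–H: 8 × 397 = 3176
  C=C: 2 × 630 = 1260
  H–H: 1 × 450 = 450
  Σ(formed) = 4886 kJ
ΔH = Σ(broken) − Σ(formed) = 4984 − 4886 = +98 kJ

ΔH ≈ +98 kJ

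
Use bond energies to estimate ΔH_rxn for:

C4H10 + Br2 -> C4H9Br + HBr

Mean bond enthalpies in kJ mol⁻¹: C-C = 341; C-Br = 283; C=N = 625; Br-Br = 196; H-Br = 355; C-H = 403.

ΔH ≈ −39 kJ

Bonds broken (reactants):
  Br-Br: 1 × 196 = 196
  C-C: 3 × 341 = 1023
  C-H: 10 × 403 = 4030
  Σ(broken) = 5249 kJ
Bonds formed (products):
  C-Br: 1 × 283 = 283
  C-C: 3 × 341 = 1023
  C-H: 9 × 403 = 3627
  H-Br: 1 × 355 = 355
  Σ(formed) = 5288 kJ
ΔH = Σ(broken) − Σ(formed) = 5249 − 5288 = −39 kJ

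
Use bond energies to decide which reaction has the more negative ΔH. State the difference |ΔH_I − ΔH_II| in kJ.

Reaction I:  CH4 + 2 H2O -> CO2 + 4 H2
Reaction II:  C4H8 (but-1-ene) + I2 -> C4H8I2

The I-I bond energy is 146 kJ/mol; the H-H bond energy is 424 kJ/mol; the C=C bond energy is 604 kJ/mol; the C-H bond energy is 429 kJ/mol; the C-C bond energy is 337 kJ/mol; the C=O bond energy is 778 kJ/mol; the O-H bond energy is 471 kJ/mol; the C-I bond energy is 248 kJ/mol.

Reaction II, by 431 kJ

Reaction I:
  Bonds broken (reactants):
    C-H: 4 × 429 = 1716
    O-H: 4 × 471 = 1884
    Σ(broken) = 3600 kJ
  Bonds formed (products):
    C=O: 2 × 778 = 1556
    H-H: 4 × 424 = 1696
    Σ(formed) = 3252 kJ
  ΔH_I = 3600 − 3252 = +348 kJ
Reaction II:
  Bonds broken (reactants):
    C-C: 2 × 337 = 674
    C-H: 8 × 429 = 3432
    C=C: 1 × 604 = 604
    I-I: 1 × 146 = 146
    Σ(broken) = 4856 kJ
  Bonds formed (products):
    C-C: 3 × 337 = 1011
    C-H: 8 × 429 = 3432
    C-I: 2 × 248 = 496
    Σ(formed) = 4939 kJ
  ΔH_II = 4856 − 4939 = −83 kJ
ΔH_I − ΔH_II = +431 kJ, so reaction II has the more negative ΔH; |ΔH_I − ΔH_II| = 431 kJ.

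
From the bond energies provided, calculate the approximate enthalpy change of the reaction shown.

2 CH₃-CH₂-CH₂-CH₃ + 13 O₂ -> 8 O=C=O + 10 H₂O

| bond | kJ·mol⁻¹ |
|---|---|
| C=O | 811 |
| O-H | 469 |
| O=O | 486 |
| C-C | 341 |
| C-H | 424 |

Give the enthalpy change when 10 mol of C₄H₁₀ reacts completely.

ΔH = −27560 kJ

Bonds broken (reactants):
  C-C: 6 × 341 = 2046
  C-H: 20 × 424 = 8480
  O=O: 13 × 486 = 6318
  Σ(broken) = 16844 kJ
Bonds formed (products):
  C=O: 16 × 811 = 12976
  O-H: 20 × 469 = 9380
  Σ(formed) = 22356 kJ
ΔH = Σ(broken) − Σ(formed) = 16844 − 22356 = −5512 kJ
For 5× the reaction as written: 5 × (−5512) = −27560 kJ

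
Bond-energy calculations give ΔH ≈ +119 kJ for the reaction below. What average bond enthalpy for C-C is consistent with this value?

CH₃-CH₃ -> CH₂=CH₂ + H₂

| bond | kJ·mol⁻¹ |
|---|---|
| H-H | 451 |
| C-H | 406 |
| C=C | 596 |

D(C-C) ≈ 354 kJ/mol

Let D be the C-C bond energy.
Σ(broken) = 1×D + 6×406 = 2436 + D
Σ(formed) = 4×406 + 1×596 + 1×451 = 2671
ΔH = Σ(broken) − Σ(formed) = (2436 + D) − (2671) = −235 + D
Setting this equal to +119 kJ gives D = 354 kJ/mol.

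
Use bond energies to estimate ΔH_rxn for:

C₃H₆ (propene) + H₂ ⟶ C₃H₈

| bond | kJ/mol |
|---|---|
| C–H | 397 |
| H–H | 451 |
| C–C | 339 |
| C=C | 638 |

ΔH ≈ −44 kJ

Bonds broken (reactants):
  C–C: 1 × 339 = 339
  C–H: 6 × 397 = 2382
  C=C: 1 × 638 = 638
  H–H: 1 × 451 = 451
  Σ(broken) = 3810 kJ
Bonds formed (products):
  C–C: 2 × 339 = 678
  C–H: 8 × 397 = 3176
  Σ(formed) = 3854 kJ
ΔH = Σ(broken) − Σ(formed) = 3810 − 3854 = −44 kJ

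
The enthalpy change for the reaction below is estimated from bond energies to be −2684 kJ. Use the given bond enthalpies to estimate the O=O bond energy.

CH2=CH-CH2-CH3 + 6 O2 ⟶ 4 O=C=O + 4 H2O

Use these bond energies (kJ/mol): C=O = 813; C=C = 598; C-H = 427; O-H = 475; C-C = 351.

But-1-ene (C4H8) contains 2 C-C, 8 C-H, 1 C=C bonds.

D(O=O) ≈ 484 kJ/mol

Let D be the O=O bond energy.
Σ(broken) = 2×351 + 8×427 + 1×598 + 6×D = 4716 + 6D
Σ(formed) = 8×813 + 8×475 = 10304
ΔH = Σ(broken) − Σ(formed) = (4716 + 6D) − (10304) = −5588 + 6D
Setting this equal to −2684 kJ gives 6D = 2904, so D = 484 kJ/mol.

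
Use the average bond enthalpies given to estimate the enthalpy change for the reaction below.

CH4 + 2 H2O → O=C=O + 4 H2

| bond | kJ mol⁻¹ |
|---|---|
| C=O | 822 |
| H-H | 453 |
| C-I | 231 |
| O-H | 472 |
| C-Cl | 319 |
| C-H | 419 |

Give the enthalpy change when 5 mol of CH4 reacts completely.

ΔH = +540 kJ

Bonds broken (reactants):
  C-H: 4 × 419 = 1676
  O-H: 4 × 472 = 1888
  Σ(broken) = 3564 kJ
Bonds formed (products):
  C=O: 2 × 822 = 1644
  H-H: 4 × 453 = 1812
  Σ(formed) = 3456 kJ
ΔH = Σ(broken) − Σ(formed) = 3564 − 3456 = +108 kJ
For 5× the reaction as written: 5 × (+108) = +540 kJ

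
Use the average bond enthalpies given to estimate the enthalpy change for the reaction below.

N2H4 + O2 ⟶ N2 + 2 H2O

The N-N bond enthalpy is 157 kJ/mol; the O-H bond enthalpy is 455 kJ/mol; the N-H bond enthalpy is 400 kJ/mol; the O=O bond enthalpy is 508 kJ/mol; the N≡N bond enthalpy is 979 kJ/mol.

Bonds broken (reactants):
  N-H: 4 × 400 = 1600
  N-N: 1 × 157 = 157
  O=O: 1 × 508 = 508
  Σ(broken) = 2265 kJ
Bonds formed (products):
  N≡N: 1 × 979 = 979
  O-H: 4 × 455 = 1820
  Σ(formed) = 2799 kJ
ΔH = Σ(broken) − Σ(formed) = 2265 − 2799 = −534 kJ

ΔH ≈ −534 kJ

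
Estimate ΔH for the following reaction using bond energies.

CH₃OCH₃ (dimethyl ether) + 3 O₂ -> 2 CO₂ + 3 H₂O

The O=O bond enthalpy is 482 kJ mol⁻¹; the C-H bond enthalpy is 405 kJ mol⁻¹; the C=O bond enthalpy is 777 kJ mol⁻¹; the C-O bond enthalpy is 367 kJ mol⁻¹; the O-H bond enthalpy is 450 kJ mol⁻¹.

Bonds broken (reactants):
  C-H: 6 × 405 = 2430
  C-O: 2 × 367 = 734
  O=O: 3 × 482 = 1446
  Σ(broken) = 4610 kJ
Bonds formed (products):
  C=O: 4 × 777 = 3108
  O-H: 6 × 450 = 2700
  Σ(formed) = 5808 kJ
ΔH = Σ(broken) − Σ(formed) = 4610 − 5808 = −1198 kJ

ΔH ≈ −1198 kJ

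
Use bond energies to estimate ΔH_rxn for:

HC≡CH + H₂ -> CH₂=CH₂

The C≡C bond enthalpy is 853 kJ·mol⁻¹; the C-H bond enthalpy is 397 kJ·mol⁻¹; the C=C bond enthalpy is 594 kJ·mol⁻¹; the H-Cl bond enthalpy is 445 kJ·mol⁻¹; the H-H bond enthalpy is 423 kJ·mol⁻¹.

Bonds broken (reactants):
  C≡C: 1 × 853 = 853
  C-H: 2 × 397 = 794
  H-H: 1 × 423 = 423
  Σ(broken) = 2070 kJ
Bonds formed (products):
  C-H: 4 × 397 = 1588
  C=C: 1 × 594 = 594
  Σ(formed) = 2182 kJ
ΔH = Σ(broken) − Σ(formed) = 2070 − 2182 = −112 kJ

ΔH ≈ −112 kJ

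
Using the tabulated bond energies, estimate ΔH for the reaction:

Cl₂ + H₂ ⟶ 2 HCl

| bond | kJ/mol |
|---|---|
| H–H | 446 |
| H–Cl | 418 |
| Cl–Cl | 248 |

ΔH ≈ −142 kJ

Bonds broken (reactants):
  Cl–Cl: 1 × 248 = 248
  H–H: 1 × 446 = 446
  Σ(broken) = 694 kJ
Bonds formed (products):
  H–Cl: 2 × 418 = 836
  Σ(formed) = 836 kJ
ΔH = Σ(broken) − Σ(formed) = 694 − 836 = −142 kJ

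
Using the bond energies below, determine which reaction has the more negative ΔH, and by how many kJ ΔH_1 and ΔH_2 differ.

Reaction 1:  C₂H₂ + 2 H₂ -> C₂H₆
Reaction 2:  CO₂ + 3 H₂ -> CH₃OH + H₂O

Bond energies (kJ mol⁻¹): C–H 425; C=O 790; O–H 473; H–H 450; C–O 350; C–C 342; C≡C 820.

Reaction 1:
  Bonds broken (reactants):
    C≡C: 1 × 820 = 820
    C–H: 2 × 425 = 850
    H–H: 2 × 450 = 900
    Σ(broken) = 2570 kJ
  Bonds formed (products):
    C–C: 1 × 342 = 342
    C–H: 6 × 425 = 2550
    Σ(formed) = 2892 kJ
  ΔH_1 = 2570 − 2892 = −322 kJ
Reaction 2:
  Bonds broken (reactants):
    C=O: 2 × 790 = 1580
    H–H: 3 × 450 = 1350
    Σ(broken) = 2930 kJ
  Bonds formed (products):
    C–H: 3 × 425 = 1275
    C–O: 1 × 350 = 350
    O–H: 3 × 473 = 1419
    Σ(formed) = 3044 kJ
  ΔH_2 = 2930 − 3044 = −114 kJ
ΔH_1 − ΔH_2 = −208 kJ, so reaction 1 has the more negative ΔH; |ΔH_1 − ΔH_2| = 208 kJ.

Reaction 1, by 208 kJ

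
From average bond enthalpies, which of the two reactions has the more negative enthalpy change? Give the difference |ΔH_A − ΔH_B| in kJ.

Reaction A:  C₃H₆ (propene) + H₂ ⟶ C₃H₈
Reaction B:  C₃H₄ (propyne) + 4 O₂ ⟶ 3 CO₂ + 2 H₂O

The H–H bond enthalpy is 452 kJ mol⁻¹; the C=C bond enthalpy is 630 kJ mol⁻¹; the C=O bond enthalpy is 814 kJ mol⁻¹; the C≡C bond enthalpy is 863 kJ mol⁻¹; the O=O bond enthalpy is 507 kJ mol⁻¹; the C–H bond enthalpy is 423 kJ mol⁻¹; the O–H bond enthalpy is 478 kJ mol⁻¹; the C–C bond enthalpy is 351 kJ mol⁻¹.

Reaction B, by 1747 kJ

Reaction A:
  Bonds broken (reactants):
    C–C: 1 × 351 = 351
    C–H: 6 × 423 = 2538
    C=C: 1 × 630 = 630
    H–H: 1 × 452 = 452
    Σ(broken) = 3971 kJ
  Bonds formed (products):
    C–C: 2 × 351 = 702
    C–H: 8 × 423 = 3384
    Σ(formed) = 4086 kJ
  ΔH_A = 3971 − 4086 = −115 kJ
Reaction B:
  Bonds broken (reactants):
    C≡C: 1 × 863 = 863
    C–C: 1 × 351 = 351
    C–H: 4 × 423 = 1692
    O=O: 4 × 507 = 2028
    Σ(broken) = 4934 kJ
  Bonds formed (products):
    C=O: 6 × 814 = 4884
    O–H: 4 × 478 = 1912
    Σ(formed) = 6796 kJ
  ΔH_B = 4934 − 6796 = −1862 kJ
ΔH_A − ΔH_B = +1747 kJ, so reaction B has the more negative ΔH; |ΔH_A − ΔH_B| = 1747 kJ.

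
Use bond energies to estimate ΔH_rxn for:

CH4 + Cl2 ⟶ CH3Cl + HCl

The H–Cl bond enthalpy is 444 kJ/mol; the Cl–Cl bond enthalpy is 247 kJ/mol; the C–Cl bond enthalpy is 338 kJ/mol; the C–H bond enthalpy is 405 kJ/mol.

Bonds broken (reactants):
  C–H: 4 × 405 = 1620
  Cl–Cl: 1 × 247 = 247
  Σ(broken) = 1867 kJ
Bonds formed (products):
  C–Cl: 1 × 338 = 338
  C–H: 3 × 405 = 1215
  H–Cl: 1 × 444 = 444
  Σ(formed) = 1997 kJ
ΔH = Σ(broken) − Σ(formed) = 1867 − 1997 = −130 kJ

ΔH ≈ −130 kJ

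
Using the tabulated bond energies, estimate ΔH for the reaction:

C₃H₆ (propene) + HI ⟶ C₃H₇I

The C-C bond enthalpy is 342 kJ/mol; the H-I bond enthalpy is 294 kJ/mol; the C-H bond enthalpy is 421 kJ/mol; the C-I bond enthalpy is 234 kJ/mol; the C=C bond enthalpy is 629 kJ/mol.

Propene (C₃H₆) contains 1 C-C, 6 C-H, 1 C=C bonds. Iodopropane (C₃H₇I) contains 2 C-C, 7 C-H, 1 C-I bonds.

Bonds broken (reactants):
  C-C: 1 × 342 = 342
  C-H: 6 × 421 = 2526
  C=C: 1 × 629 = 629
  H-I: 1 × 294 = 294
  Σ(broken) = 3791 kJ
Bonds formed (products):
  C-C: 2 × 342 = 684
  C-H: 7 × 421 = 2947
  C-I: 1 × 234 = 234
  Σ(formed) = 3865 kJ
ΔH = Σ(broken) − Σ(formed) = 3791 − 3865 = −74 kJ

ΔH ≈ −74 kJ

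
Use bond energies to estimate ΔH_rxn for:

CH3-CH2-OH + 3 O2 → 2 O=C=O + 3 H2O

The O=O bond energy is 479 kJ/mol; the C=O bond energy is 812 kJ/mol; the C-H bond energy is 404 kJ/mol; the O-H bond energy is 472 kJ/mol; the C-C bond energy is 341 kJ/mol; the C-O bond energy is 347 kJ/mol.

ΔH ≈ −1463 kJ

Bonds broken (reactants):
  C-C: 1 × 341 = 341
  C-H: 5 × 404 = 2020
  C-O: 1 × 347 = 347
  O-H: 1 × 472 = 472
  O=O: 3 × 479 = 1437
  Σ(broken) = 4617 kJ
Bonds formed (products):
  C=O: 4 × 812 = 3248
  O-H: 6 × 472 = 2832
  Σ(formed) = 6080 kJ
ΔH = Σ(broken) − Σ(formed) = 4617 − 6080 = −1463 kJ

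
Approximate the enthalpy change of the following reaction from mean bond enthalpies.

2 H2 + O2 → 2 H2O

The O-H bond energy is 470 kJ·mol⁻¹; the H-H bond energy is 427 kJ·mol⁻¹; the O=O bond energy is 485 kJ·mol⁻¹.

Bonds broken (reactants):
  H-H: 2 × 427 = 854
  O=O: 1 × 485 = 485
  Σ(broken) = 1339 kJ
Bonds formed (products):
  O-H: 4 × 470 = 1880
  Σ(formed) = 1880 kJ
ΔH = Σ(broken) − Σ(formed) = 1339 − 1880 = −541 kJ

ΔH ≈ −541 kJ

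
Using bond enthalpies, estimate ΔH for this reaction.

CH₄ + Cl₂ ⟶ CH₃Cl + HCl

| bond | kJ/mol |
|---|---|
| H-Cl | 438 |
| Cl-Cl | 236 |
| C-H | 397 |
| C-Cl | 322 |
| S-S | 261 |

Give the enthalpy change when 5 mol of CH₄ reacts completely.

Bonds broken (reactants):
  C-H: 4 × 397 = 1588
  Cl-Cl: 1 × 236 = 236
  Σ(broken) = 1824 kJ
Bonds formed (products):
  C-Cl: 1 × 322 = 322
  C-H: 3 × 397 = 1191
  H-Cl: 1 × 438 = 438
  Σ(formed) = 1951 kJ
ΔH = Σ(broken) − Σ(formed) = 1824 − 1951 = −127 kJ
For 5× the reaction as written: 5 × (−127) = −635 kJ

ΔH = −635 kJ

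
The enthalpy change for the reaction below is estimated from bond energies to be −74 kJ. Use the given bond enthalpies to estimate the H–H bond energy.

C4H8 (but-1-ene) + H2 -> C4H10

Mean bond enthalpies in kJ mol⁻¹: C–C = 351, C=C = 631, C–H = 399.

D(H–H) ≈ 444 kJ/mol

Let D be the H–H bond energy.
Σ(broken) = 2×351 + 8×399 + 1×631 + 1×D = 4525 + D
Σ(formed) = 3×351 + 10×399 = 5043
ΔH = Σ(broken) − Σ(formed) = (4525 + D) − (5043) = −518 + D
Setting this equal to −74 kJ gives D = 444 kJ/mol.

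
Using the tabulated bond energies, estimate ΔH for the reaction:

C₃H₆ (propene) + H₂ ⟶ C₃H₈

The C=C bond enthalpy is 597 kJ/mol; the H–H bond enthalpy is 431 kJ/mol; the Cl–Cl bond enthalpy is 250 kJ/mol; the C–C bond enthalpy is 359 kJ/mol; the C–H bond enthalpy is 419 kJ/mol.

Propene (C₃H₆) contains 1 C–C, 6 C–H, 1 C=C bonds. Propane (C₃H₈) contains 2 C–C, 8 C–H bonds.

ΔH ≈ −169 kJ

Bonds broken (reactants):
  C–C: 1 × 359 = 359
  C–H: 6 × 419 = 2514
  C=C: 1 × 597 = 597
  H–H: 1 × 431 = 431
  Σ(broken) = 3901 kJ
Bonds formed (products):
  C–C: 2 × 359 = 718
  C–H: 8 × 419 = 3352
  Σ(formed) = 4070 kJ
ΔH = Σ(broken) − Σ(formed) = 3901 − 4070 = −169 kJ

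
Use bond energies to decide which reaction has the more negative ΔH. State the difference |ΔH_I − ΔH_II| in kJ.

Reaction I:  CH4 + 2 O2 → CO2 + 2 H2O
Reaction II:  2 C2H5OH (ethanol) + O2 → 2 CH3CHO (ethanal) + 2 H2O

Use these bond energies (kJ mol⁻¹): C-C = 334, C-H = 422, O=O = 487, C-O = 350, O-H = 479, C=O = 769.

Reaction I, by 327 kJ

Reaction I:
  Bonds broken (reactants):
    C-H: 4 × 422 = 1688
    O=O: 2 × 487 = 974
    Σ(broken) = 2662 kJ
  Bonds formed (products):
    C=O: 2 × 769 = 1538
    O-H: 4 × 479 = 1916
    Σ(formed) = 3454 kJ
  ΔH_I = 2662 − 3454 = −792 kJ
Reaction II:
  Bonds broken (reactants):
    C-C: 2 × 334 = 668
    C-H: 10 × 422 = 4220
    C-O: 2 × 350 = 700
    O-H: 2 × 479 = 958
    O=O: 1 × 487 = 487
    Σ(broken) = 7033 kJ
  Bonds formed (products):
    C-C: 2 × 334 = 668
    C-H: 8 × 422 = 3376
    C=O: 2 × 769 = 1538
    O-H: 4 × 479 = 1916
    Σ(formed) = 7498 kJ
  ΔH_II = 7033 − 7498 = −465 kJ
ΔH_I − ΔH_II = −327 kJ, so reaction I has the more negative ΔH; |ΔH_I − ΔH_II| = 327 kJ.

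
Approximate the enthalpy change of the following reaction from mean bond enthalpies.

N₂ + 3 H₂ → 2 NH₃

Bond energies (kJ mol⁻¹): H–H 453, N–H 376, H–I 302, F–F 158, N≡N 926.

Bonds broken (reactants):
  H–H: 3 × 453 = 1359
  N≡N: 1 × 926 = 926
  Σ(broken) = 2285 kJ
Bonds formed (products):
  N–H: 6 × 376 = 2256
  Σ(formed) = 2256 kJ
ΔH = Σ(broken) − Σ(formed) = 2285 − 2256 = +29 kJ

ΔH ≈ +29 kJ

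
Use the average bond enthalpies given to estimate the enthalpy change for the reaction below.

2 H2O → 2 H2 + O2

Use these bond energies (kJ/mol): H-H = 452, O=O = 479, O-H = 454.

ΔH ≈ +433 kJ

Bonds broken (reactants):
  O-H: 4 × 454 = 1816
  Σ(broken) = 1816 kJ
Bonds formed (products):
  H-H: 2 × 452 = 904
  O=O: 1 × 479 = 479
  Σ(formed) = 1383 kJ
ΔH = Σ(broken) − Σ(formed) = 1816 − 1383 = +433 kJ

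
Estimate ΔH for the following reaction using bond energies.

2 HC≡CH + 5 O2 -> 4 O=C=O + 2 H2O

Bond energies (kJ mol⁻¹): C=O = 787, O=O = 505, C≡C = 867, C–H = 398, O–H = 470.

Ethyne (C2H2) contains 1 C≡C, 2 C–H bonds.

Bonds broken (reactants):
  C≡C: 2 × 867 = 1734
  C–H: 4 × 398 = 1592
  O=O: 5 × 505 = 2525
  Σ(broken) = 5851 kJ
Bonds formed (products):
  C=O: 8 × 787 = 6296
  O–H: 4 × 470 = 1880
  Σ(formed) = 8176 kJ
ΔH = Σ(broken) − Σ(formed) = 5851 − 8176 = −2325 kJ

ΔH ≈ −2325 kJ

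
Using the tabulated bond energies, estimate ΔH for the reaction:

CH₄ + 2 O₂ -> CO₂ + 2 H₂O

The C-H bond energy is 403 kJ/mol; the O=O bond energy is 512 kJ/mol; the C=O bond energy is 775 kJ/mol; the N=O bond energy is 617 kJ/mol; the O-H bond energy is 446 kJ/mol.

Bonds broken (reactants):
  C-H: 4 × 403 = 1612
  O=O: 2 × 512 = 1024
  Σ(broken) = 2636 kJ
Bonds formed (products):
  C=O: 2 × 775 = 1550
  O-H: 4 × 446 = 1784
  Σ(formed) = 3334 kJ
ΔH = Σ(broken) − Σ(formed) = 2636 − 3334 = −698 kJ

ΔH ≈ −698 kJ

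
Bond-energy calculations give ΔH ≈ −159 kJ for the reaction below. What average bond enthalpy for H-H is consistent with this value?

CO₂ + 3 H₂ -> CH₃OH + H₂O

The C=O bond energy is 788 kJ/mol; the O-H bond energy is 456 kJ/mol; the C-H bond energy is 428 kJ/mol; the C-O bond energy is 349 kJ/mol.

D(H-H) ≈ 422 kJ/mol

Let D be the H-H bond energy.
Σ(broken) = 2×788 + 3×D = 1576 + 3D
Σ(formed) = 3×428 + 1×349 + 3×456 = 3001
ΔH = Σ(broken) − Σ(formed) = (1576 + 3D) − (3001) = −1425 + 3D
Setting this equal to −159 kJ gives 3D = 1266, so D = 422 kJ/mol.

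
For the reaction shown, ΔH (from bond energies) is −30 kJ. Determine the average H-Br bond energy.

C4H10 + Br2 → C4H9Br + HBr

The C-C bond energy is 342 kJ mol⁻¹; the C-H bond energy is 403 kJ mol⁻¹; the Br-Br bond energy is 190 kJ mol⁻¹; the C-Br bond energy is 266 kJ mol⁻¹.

Let D be the H-Br bond energy.
Σ(broken) = 1×190 + 3×342 + 10×403 = 5246
Σ(formed) = 1×266 + 3×342 + 9×403 + 1×D = 4919 + D
ΔH = Σ(broken) − Σ(formed) = (5246) − (4919 + D) = +327 − D
Setting this equal to −30 kJ gives D = 357 kJ/mol.

D(H-Br) ≈ 357 kJ/mol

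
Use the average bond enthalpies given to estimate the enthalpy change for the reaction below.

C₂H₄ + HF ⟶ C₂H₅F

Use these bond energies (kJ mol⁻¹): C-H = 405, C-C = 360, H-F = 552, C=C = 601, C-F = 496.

ΔH ≈ −108 kJ

Bonds broken (reactants):
  C-H: 4 × 405 = 1620
  C=C: 1 × 601 = 601
  H-F: 1 × 552 = 552
  Σ(broken) = 2773 kJ
Bonds formed (products):
  C-C: 1 × 360 = 360
  C-F: 1 × 496 = 496
  C-H: 5 × 405 = 2025
  Σ(formed) = 2881 kJ
ΔH = Σ(broken) − Σ(formed) = 2773 − 2881 = −108 kJ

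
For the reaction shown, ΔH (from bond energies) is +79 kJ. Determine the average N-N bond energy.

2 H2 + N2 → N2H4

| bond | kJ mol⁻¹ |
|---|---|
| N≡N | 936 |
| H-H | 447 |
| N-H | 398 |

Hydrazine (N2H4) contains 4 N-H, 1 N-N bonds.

Let D be the N-N bond energy.
Σ(broken) = 2×447 + 1×936 = 1830
Σ(formed) = 4×398 + 1×D = 1592 + D
ΔH = Σ(broken) − Σ(formed) = (1830) − (1592 + D) = +238 − D
Setting this equal to +79 kJ gives D = 159 kJ/mol.

D(N-N) ≈ 159 kJ/mol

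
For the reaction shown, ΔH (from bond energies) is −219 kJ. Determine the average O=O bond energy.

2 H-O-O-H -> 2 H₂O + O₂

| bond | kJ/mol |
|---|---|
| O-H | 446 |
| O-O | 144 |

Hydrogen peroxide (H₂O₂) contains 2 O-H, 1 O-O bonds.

D(O=O) ≈ 507 kJ/mol

Let D be the O=O bond energy.
Σ(broken) = 4×446 + 2×144 = 2072
Σ(formed) = 4×446 + 1×D = 1784 + D
ΔH = Σ(broken) − Σ(formed) = (2072) − (1784 + D) = +288 − D
Setting this equal to −219 kJ gives D = 507 kJ/mol.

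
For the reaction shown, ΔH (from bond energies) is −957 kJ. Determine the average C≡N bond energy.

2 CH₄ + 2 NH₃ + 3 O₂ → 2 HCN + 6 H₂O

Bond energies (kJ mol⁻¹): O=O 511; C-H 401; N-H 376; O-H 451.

Let D be the C≡N bond energy.
Σ(broken) = 8×401 + 6×376 + 3×511 = 6997
Σ(formed) = 2×D + 2×401 + 12×451 = 6214 + 2D
ΔH = Σ(broken) − Σ(formed) = (6997) − (6214 + 2D) = +783 − 2D
Setting this equal to −957 kJ gives 2D = 1740, so D = 870 kJ/mol.

D(C≡N) ≈ 870 kJ/mol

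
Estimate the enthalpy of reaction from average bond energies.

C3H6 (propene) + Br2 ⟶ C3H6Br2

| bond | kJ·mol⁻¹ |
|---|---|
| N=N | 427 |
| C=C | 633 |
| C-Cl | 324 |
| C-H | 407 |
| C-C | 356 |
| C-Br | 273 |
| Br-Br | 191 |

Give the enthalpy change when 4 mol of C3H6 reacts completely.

ΔH = −312 kJ

Bonds broken (reactants):
  Br-Br: 1 × 191 = 191
  C-C: 1 × 356 = 356
  C-H: 6 × 407 = 2442
  C=C: 1 × 633 = 633
  Σ(broken) = 3622 kJ
Bonds formed (products):
  C-Br: 2 × 273 = 546
  C-C: 2 × 356 = 712
  C-H: 6 × 407 = 2442
  Σ(formed) = 3700 kJ
ΔH = Σ(broken) − Σ(formed) = 3622 − 3700 = −78 kJ
For 4× the reaction as written: 4 × (−78) = −312 kJ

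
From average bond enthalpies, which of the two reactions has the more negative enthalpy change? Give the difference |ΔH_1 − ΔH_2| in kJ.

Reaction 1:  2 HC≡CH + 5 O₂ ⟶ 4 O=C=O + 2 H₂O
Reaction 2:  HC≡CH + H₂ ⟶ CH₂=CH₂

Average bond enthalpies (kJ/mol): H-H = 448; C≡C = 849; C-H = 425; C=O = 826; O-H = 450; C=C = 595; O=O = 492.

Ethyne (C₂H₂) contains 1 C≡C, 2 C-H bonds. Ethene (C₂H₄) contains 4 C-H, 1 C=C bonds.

Reaction 1, by 2402 kJ

Reaction 1:
  Bonds broken (reactants):
    C≡C: 2 × 849 = 1698
    C-H: 4 × 425 = 1700
    O=O: 5 × 492 = 2460
    Σ(broken) = 5858 kJ
  Bonds formed (products):
    C=O: 8 × 826 = 6608
    O-H: 4 × 450 = 1800
    Σ(formed) = 8408 kJ
  ΔH_1 = 5858 − 8408 = −2550 kJ
Reaction 2:
  Bonds broken (reactants):
    C≡C: 1 × 849 = 849
    C-H: 2 × 425 = 850
    H-H: 1 × 448 = 448
    Σ(broken) = 2147 kJ
  Bonds formed (products):
    C-H: 4 × 425 = 1700
    C=C: 1 × 595 = 595
    Σ(formed) = 2295 kJ
  ΔH_2 = 2147 − 2295 = −148 kJ
ΔH_1 − ΔH_2 = −2402 kJ, so reaction 1 has the more negative ΔH; |ΔH_1 − ΔH_2| = 2402 kJ.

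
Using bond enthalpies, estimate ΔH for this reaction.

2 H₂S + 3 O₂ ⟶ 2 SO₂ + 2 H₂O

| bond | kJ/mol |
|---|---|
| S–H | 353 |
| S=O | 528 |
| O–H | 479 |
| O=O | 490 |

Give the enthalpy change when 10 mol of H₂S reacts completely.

Bonds broken (reactants):
  O=O: 3 × 490 = 1470
  S–H: 4 × 353 = 1412
  Σ(broken) = 2882 kJ
Bonds formed (products):
  O–H: 4 × 479 = 1916
  S=O: 4 × 528 = 2112
  Σ(formed) = 4028 kJ
ΔH = Σ(broken) − Σ(formed) = 2882 − 4028 = −1146 kJ
For 5× the reaction as written: 5 × (−1146) = −5730 kJ

ΔH = −5730 kJ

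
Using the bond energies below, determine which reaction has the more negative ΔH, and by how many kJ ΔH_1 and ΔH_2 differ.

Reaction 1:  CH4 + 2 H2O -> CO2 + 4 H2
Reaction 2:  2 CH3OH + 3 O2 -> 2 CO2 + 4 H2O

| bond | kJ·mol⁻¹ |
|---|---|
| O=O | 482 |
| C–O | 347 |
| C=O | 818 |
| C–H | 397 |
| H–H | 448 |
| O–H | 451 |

Reaction 1:
  Bonds broken (reactants):
    C–H: 4 × 397 = 1588
    O–H: 4 × 451 = 1804
    Σ(broken) = 3392 kJ
  Bonds formed (products):
    C=O: 2 × 818 = 1636
    H–H: 4 × 448 = 1792
    Σ(formed) = 3428 kJ
  ΔH_1 = 3392 − 3428 = −36 kJ
Reaction 2:
  Bonds broken (reactants):
    C–H: 6 × 397 = 2382
    C–O: 2 × 347 = 694
    O–H: 2 × 451 = 902
    O=O: 3 × 482 = 1446
    Σ(broken) = 5424 kJ
  Bonds formed (products):
    C=O: 4 × 818 = 3272
    O–H: 8 × 451 = 3608
    Σ(formed) = 6880 kJ
  ΔH_2 = 5424 − 6880 = −1456 kJ
ΔH_1 − ΔH_2 = +1420 kJ, so reaction 2 has the more negative ΔH; |ΔH_1 − ΔH_2| = 1420 kJ.

Reaction 2, by 1420 kJ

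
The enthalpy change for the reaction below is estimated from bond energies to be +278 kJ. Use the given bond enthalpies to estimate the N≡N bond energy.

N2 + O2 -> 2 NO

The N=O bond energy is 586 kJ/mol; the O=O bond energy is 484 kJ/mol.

D(N≡N) ≈ 966 kJ/mol

Let D be the N≡N bond energy.
Σ(broken) = 1×D + 1×484 = 484 + D
Σ(formed) = 2×586 = 1172
ΔH = Σ(broken) − Σ(formed) = (484 + D) − (1172) = −688 + D
Setting this equal to +278 kJ gives D = 966 kJ/mol.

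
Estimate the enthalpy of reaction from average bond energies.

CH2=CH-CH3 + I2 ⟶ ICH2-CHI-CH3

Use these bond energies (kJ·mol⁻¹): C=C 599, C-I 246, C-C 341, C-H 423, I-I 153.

ΔH ≈ −81 kJ

Bonds broken (reactants):
  C-C: 1 × 341 = 341
  C-H: 6 × 423 = 2538
  C=C: 1 × 599 = 599
  I-I: 1 × 153 = 153
  Σ(broken) = 3631 kJ
Bonds formed (products):
  C-C: 2 × 341 = 682
  C-H: 6 × 423 = 2538
  C-I: 2 × 246 = 492
  Σ(formed) = 3712 kJ
ΔH = Σ(broken) − Σ(formed) = 3631 − 3712 = −81 kJ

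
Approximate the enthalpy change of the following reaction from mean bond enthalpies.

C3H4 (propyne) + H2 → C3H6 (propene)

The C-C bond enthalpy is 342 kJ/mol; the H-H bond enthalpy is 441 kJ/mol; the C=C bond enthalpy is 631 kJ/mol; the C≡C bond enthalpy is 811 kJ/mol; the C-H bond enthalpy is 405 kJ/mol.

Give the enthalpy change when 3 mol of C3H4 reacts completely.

Bonds broken (reactants):
  C≡C: 1 × 811 = 811
  C-C: 1 × 342 = 342
  C-H: 4 × 405 = 1620
  H-H: 1 × 441 = 441
  Σ(broken) = 3214 kJ
Bonds formed (products):
  C-C: 1 × 342 = 342
  C-H: 6 × 405 = 2430
  C=C: 1 × 631 = 631
  Σ(formed) = 3403 kJ
ΔH = Σ(broken) − Σ(formed) = 3214 − 3403 = −189 kJ
For 3× the reaction as written: 3 × (−189) = −567 kJ

ΔH = −567 kJ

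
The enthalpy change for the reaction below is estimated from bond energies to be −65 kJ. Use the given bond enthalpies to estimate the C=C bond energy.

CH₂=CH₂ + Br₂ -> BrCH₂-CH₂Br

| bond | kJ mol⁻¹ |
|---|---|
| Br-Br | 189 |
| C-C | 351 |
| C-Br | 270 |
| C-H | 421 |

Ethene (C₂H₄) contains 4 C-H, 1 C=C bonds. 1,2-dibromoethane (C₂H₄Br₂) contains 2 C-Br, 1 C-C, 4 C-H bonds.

D(C=C) ≈ 637 kJ/mol

Let D be the C=C bond energy.
Σ(broken) = 1×189 + 4×421 + 1×D = 1873 + D
Σ(formed) = 2×270 + 1×351 + 4×421 = 2575
ΔH = Σ(broken) − Σ(formed) = (1873 + D) − (2575) = −702 + D
Setting this equal to −65 kJ gives D = 637 kJ/mol.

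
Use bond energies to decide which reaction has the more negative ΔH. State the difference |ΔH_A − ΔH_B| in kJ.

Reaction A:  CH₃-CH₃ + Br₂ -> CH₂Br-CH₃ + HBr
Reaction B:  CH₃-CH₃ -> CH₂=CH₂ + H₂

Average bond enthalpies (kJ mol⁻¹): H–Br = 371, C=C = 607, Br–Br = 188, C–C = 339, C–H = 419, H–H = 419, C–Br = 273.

Reaction A:
  Bonds broken (reactants):
    Br–Br: 1 × 188 = 188
    C–C: 1 × 339 = 339
    C–H: 6 × 419 = 2514
    Σ(broken) = 3041 kJ
  Bonds formed (products):
    C–Br: 1 × 273 = 273
    C–C: 1 × 339 = 339
    C–H: 5 × 419 = 2095
    H–Br: 1 × 371 = 371
    Σ(formed) = 3078 kJ
  ΔH_A = 3041 − 3078 = −37 kJ
Reaction B:
  Bonds broken (reactants):
    C–C: 1 × 339 = 339
    C–H: 6 × 419 = 2514
    Σ(broken) = 2853 kJ
  Bonds formed (products):
    C–H: 4 × 419 = 1676
    C=C: 1 × 607 = 607
    H–H: 1 × 419 = 419
    Σ(formed) = 2702 kJ
  ΔH_B = 2853 − 2702 = +151 kJ
ΔH_A − ΔH_B = −188 kJ, so reaction A has the more negative ΔH; |ΔH_A − ΔH_B| = 188 kJ.

Reaction A, by 188 kJ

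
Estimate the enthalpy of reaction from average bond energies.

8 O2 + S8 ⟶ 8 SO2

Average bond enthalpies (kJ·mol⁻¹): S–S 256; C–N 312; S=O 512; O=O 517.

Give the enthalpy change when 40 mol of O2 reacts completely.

ΔH = −10040 kJ

Bonds broken (reactants):
  O=O: 8 × 517 = 4136
  S–S: 8 × 256 = 2048
  Σ(broken) = 6184 kJ
Bonds formed (products):
  S=O: 16 × 512 = 8192
  Σ(formed) = 8192 kJ
ΔH = Σ(broken) − Σ(formed) = 6184 − 8192 = −2008 kJ
For 5× the reaction as written: 5 × (−2008) = −10040 kJ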